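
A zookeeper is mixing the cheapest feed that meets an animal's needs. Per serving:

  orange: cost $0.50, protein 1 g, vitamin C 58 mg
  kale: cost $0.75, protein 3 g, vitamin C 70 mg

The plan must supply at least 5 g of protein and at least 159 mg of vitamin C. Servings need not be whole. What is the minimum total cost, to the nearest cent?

This is a tiny linear program; its minimum lies at a vertex of the feasible set. List the vertices and price them.
orange only: max(5/1, 159/58) = 5 servings → $2.50.
kale only: max(5/3, 159/70) = 2.271 servings → $1.70.
orange + kale with both tight: 1.221 servings and 1.26 servings → $1.56.
The minimum over all feasible corners is $1.56.

$1.56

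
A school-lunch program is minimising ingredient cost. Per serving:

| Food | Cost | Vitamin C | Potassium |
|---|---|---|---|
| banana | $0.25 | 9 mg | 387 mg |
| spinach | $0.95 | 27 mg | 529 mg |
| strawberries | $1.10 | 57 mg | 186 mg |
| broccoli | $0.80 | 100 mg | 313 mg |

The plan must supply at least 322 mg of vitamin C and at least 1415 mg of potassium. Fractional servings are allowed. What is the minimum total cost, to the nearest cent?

$2.78

Compare the cost at each extreme point of the feasible region.
banana only: max(322/9, 1415/387) = 35.78 servings → $8.94.
spinach only: max(322/27, 1415/529) = 11.93 servings → $11.33.
strawberries only: max(322/57, 1415/186) = 7.608 servings → $8.37.
broccoli only: max(322/100, 1415/313) = 4.521 servings → $3.62.
banana + spinach: intersection lies outside the first quadrant.
banana + strawberries with both tight: 1.019 servings and 5.488 servings → $6.29.
banana + broccoli with both tight: 1.135 servings and 3.118 servings → $2.78.
spinach + strawberries with both tight: 0.8262 servings and 5.258 servings → $6.57.
spinach + broccoli with both tight: 0.916 servings and 2.973 servings → $3.25.
strawberries + broccoli with both targets exact would need a negative amount; discard.
Cheapest feasible corner: $2.78.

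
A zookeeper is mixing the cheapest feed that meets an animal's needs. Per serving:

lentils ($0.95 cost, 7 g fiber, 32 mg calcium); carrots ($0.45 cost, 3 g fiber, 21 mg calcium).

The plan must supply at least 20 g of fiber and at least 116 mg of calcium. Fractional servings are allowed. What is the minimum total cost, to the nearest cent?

The cheapest plan sits at a corner of the feasible region — with two constraints it uses at most two foods.
lentils only: max(20/7, 116/32) = 3.625 servings → $3.44.
carrots only: max(20/3, 116/21) = 6.667 servings → $3.00.
lentils + carrots with both tight: 1.412 servings and 3.373 servings → $2.86.
Cheapest feasible corner: $2.86.

$2.86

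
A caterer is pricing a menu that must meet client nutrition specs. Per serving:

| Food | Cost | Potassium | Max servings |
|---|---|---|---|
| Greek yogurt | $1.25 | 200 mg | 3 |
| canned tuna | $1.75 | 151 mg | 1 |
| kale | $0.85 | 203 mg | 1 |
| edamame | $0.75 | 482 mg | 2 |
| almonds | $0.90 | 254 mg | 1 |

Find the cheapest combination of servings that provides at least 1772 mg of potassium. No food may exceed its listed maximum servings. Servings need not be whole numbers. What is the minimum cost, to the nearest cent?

Cost per mg of potassium: edamame $0.0016, almonds $0.0035, kale $0.0042, Greek yogurt $0.0063, canned tuna $0.0116.
Take 2 servings of edamame: +964.0 mg potassium for $1.50 (total $1.50, still need 808.0 mg).
Take 1 serving of almonds: +254.0 mg potassium for $0.90 (total $2.40, still need 554.0 mg).
Take 1 serving of kale: +203.0 mg potassium for $0.85 (total $3.25, still need 351.0 mg).
Take 1.755 servings of Greek yogurt: +351.0 mg potassium for $2.19 (total $5.44, still need 0.0 mg).
Greedy by cheapest-per-mg is optimal for a single linear constraint, so the minimum cost is $5.44.

$5.44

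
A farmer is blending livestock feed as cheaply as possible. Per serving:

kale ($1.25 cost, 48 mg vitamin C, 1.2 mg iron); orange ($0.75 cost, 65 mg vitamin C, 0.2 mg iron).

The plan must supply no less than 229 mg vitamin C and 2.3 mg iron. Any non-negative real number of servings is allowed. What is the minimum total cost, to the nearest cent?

$3.70

For a min-cost LP with two ≥-constraints, a basic feasible solution has at most two positive variables.
kale only: max(229/48, 2.3/1.2) = 4.771 servings → $5.96.
orange only: max(229/65, 2.3/0.2) = 11.5 servings → $8.62.
kale + orange with both tight: 1.516 servings and 2.404 servings → $3.70.
So the least-cost plan costs $3.70.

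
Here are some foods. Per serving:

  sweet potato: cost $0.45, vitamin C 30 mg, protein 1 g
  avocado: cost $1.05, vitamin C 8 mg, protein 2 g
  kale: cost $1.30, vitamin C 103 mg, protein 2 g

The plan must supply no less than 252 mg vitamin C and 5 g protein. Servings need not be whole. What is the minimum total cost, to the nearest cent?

$3.20

A basic optimal solution has at most two foods positive. Try each food alone and each pair with both targets met exactly.
sweet potato only: max(252/30, 5/1) = 8.4 servings → $3.78.
avocado only: max(252/8, 5/2) = 31.5 servings → $33.08.
kale only: max(252/103, 5/2) = 2.5 servings → $3.25.
sweet potato + avocado: intersection lies outside the first quadrant.
sweet potato + kale with both tight: 0.2558 servings and 2.372 servings → $3.20.
avocado + kale with both tight: 0.05789 servings and 2.442 servings → $3.24.
So the least-cost plan costs $3.20.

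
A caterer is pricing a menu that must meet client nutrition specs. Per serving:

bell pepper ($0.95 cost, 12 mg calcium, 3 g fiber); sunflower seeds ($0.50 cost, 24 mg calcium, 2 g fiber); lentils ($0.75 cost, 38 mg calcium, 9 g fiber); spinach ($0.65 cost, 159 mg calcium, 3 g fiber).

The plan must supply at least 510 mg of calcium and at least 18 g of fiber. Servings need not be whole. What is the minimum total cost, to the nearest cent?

$2.69

bell pepper only: max(510/12, 18/3) = 42.5 servings → $40.38.
sunflower seeds only: max(510/24, 18/2) = 21.25 servings → $10.62.
lentils only: max(510/38, 18/9) = 13.42 servings → $10.07.
spinach only: max(510/159, 18/3) = 6 servings → $3.90.
bell pepper + sunflower seeds with both targets exact would need a negative amount; discard.
bell pepper + lentils: intersection lies outside the first quadrant.
bell pepper + spinach with both tight: 3.02 servings and 2.98 servings → $4.81.
sunflower seeds + lentils: the both-tight solution has a negative serving — not a feasible corner.
sunflower seeds + spinach with both tight: 5.415 servings and 2.39 servings → $4.26.
lentils + spinach with both tight: 1.011 servings and 2.966 servings → $2.69.
The minimum over all feasible corners is $2.69.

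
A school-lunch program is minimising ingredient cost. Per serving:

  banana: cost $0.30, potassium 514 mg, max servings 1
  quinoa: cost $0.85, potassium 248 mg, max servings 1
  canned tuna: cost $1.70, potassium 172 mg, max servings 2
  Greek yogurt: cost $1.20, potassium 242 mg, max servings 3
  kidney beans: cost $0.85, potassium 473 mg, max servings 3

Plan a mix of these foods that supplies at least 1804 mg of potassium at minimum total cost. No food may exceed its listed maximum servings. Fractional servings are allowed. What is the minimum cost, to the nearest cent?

$2.62

Cost per mg of potassium: banana $0.0006, kidney beans $0.0018, quinoa $0.0034, Greek yogurt $0.0050, canned tuna $0.0099.
Take 1 serving of banana: +514.0 mg potassium for $0.30 (total $0.30, still need 1290.0 mg).
Take 2.727 servings of kidney beans: +1290.0 mg potassium for $2.32 (total $2.62, still need 0.0 mg).
Greedy by cheapest-per-mg is optimal for a single linear constraint, so the minimum cost is $2.62.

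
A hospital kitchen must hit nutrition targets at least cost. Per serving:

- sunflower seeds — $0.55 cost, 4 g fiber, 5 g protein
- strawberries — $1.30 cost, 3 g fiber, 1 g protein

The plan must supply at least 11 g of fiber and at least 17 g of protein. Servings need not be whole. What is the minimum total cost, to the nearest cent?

$1.87

Compare the cost at each extreme point of the feasible region.
sunflower seeds only: max(11/4, 17/5) = 3.4 servings → $1.87.
strawberries only: max(11/3, 17/1) = 17 servings → $22.10.
sunflower seeds + strawberries: the both-tight solution has a negative serving — not a feasible corner.
Cheapest feasible corner: $1.87.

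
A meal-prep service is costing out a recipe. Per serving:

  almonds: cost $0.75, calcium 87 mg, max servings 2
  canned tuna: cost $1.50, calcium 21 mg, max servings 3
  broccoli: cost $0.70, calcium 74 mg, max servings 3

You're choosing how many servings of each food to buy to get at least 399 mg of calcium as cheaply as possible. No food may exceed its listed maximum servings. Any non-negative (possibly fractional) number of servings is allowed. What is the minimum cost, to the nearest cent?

$3.81

Cost per mg of calcium: almonds $0.0086, broccoli $0.0095, canned tuna $0.0714.
Take 2 servings of almonds: +174.0 mg calcium for $1.50 (total $1.50, still need 225.0 mg).
Take 3 servings of broccoli: +222.0 mg calcium for $2.10 (total $3.60, still need 3.0 mg).
Take 0.1429 servings of canned tuna: +3.0 mg calcium for $0.21 (total $3.81, still need 0.0 mg).
Greedy by cheapest-per-mg is optimal for a single linear constraint, so the minimum cost is $3.81.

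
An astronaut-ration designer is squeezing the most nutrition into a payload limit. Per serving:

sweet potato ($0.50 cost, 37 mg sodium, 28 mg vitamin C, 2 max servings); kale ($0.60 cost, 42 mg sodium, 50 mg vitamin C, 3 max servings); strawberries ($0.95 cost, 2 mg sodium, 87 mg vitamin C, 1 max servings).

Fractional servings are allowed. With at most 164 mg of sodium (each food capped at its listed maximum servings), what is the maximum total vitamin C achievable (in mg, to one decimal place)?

264.2 mg

Vitamin C per mg sodium: strawberries 43.5, kale 1.19, sweet potato 0.7568.
Take 1 serving of strawberries: uses 2 mg sodium, +87.0 mg vitamin C (running total 87.0 mg).
Take 3 servings of kale: uses 126 mg sodium, +150.0 mg vitamin C (running total 237.0 mg).
Take 0.973 servings of sweet potato: uses 36 mg sodium, +27.2 mg vitamin C (running total 264.2 mg).
Filling greedily by vitamin C-per-mg sodium is optimal for one linear limit, giving 264.2 mg.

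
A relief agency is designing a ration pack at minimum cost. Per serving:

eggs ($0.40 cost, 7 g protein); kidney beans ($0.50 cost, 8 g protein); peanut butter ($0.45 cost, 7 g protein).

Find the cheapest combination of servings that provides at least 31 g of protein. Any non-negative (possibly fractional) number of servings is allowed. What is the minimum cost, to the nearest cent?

Cost per g of protein: eggs $0.0571, kidney beans $0.0625, peanut butter $0.0643.
With no serving limits, use only eggs: 31 g / 7 g = 4.429 servings × $0.40 = $1.77.

$1.77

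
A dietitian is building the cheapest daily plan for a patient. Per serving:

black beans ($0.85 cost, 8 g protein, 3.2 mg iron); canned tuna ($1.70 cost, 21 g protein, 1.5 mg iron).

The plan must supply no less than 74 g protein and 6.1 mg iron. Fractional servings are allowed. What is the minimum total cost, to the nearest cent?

This is a tiny linear program; its minimum lies at a vertex of the feasible set. List the vertices and price them.
black beans only: max(74/8, 6.1/3.2) = 9.25 servings → $7.86.
canned tuna only: max(74/21, 6.1/1.5) = 4.067 servings → $6.91.
black beans + canned tuna with both tight: 0.3098 servings and 3.406 servings → $6.05.
Cheapest feasible corner: $6.05.

$6.05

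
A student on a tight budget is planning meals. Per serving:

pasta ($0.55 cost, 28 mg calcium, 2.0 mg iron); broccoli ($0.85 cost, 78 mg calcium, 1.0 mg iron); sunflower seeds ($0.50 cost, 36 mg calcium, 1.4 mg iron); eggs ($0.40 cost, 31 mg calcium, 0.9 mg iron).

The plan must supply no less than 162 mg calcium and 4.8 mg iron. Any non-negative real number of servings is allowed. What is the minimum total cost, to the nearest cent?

$2.08

This is a tiny linear program; its minimum lies at a vertex of the feasible set. List the vertices and price them.
pasta only: max(162/28, 4.8/2.0) = 5.786 servings → $3.18.
broccoli only: max(162/78, 4.8/1.0) = 4.8 servings → $4.08.
sunflower seeds only: max(162/36, 4.8/1.4) = 4.5 servings → $2.25.
eggs only: max(162/31, 4.8/0.9) = 5.333 servings → $2.13.
pasta + broccoli with both tight: 1.659 servings and 1.481 servings → $2.17.
pasta + sunflower seeds: intersection lies outside the first quadrant.
pasta + eggs with both tight: 0.08152 servings and 5.152 servings → $2.11.
broccoli + sunflower seeds with both tight: 0.7377 servings and 2.902 servings → $2.08.
broccoli + eggs with both targets exact would need a negative amount; discard.
sunflower seeds + eggs with both tight: 0.2727 servings and 4.909 servings → $2.10.
The minimum over all feasible corners is $2.08.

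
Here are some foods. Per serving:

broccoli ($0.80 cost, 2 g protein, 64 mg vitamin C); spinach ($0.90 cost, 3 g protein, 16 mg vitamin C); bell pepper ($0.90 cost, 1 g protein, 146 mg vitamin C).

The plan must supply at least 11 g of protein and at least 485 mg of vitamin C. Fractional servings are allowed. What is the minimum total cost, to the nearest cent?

$4.98

An LP optimum is at a vertex; with two nutrient constraints at most two foods are used. Check each candidate.
broccoli only: max(11/2, 485/64) = 7.578 servings → $6.06.
spinach only: max(11/3, 485/16) = 30.31 servings → $27.28.
bell pepper only: max(11/1, 485/146) = 11 servings → $9.90.
broccoli + spinach with both targets exact would need a negative amount; discard.
broccoli + bell pepper with both tight: 4.917 servings and 1.167 servings → $4.98.
spinach + bell pepper with both tight: 2.656 servings and 3.031 servings → $5.12.
Cheapest feasible corner: $4.98.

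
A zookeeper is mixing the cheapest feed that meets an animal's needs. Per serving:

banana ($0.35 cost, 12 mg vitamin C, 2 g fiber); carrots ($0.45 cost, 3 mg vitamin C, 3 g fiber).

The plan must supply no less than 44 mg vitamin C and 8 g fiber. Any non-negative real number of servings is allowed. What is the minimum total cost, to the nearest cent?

The cheapest plan sits at a corner of the feasible region — with two constraints it uses at most two foods.
banana only: max(44/12, 8/2) = 4 servings → $1.40.
carrots only: max(44/3, 8/3) = 14.67 servings → $6.60.
banana + carrots with both tight: 3.6 servings and 0.2667 servings → $1.38.
The minimum over all feasible corners is $1.38.

$1.38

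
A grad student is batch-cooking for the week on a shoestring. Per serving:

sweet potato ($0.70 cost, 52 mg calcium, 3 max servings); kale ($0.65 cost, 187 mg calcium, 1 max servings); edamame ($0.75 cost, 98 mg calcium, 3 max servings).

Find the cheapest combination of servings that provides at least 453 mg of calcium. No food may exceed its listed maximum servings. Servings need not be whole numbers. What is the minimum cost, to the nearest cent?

Cost per mg of calcium: kale $0.0035, edamame $0.0077, sweet potato $0.0135.
Take 1 serving of kale: +187.0 mg calcium for $0.65 (total $0.65, still need 266.0 mg).
Take 2.714 servings of edamame: +266.0 mg calcium for $2.04 (total $2.69, still need 0.0 mg).
Filling from the cheapest source first is optimal under one linear minimum: $2.69.

$2.69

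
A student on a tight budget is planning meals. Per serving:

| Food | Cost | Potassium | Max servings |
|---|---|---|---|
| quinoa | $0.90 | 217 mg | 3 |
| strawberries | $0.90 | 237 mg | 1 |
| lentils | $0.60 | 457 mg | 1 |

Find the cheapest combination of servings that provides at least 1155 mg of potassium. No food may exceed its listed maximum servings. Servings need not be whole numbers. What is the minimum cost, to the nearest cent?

$3.41

Cost per mg of potassium: lentils $0.0013, strawberries $0.0038, quinoa $0.0041.
Take 1 serving of lentils: +457.0 mg potassium for $0.60 (total $0.60, still need 698.0 mg).
Take 1 serving of strawberries: +237.0 mg potassium for $0.90 (total $1.50, still need 461.0 mg).
Take 2.124 servings of quinoa: +461.0 mg potassium for $1.91 (total $3.41, still need 0.0 mg).
Greedy by cheapest-per-mg is optimal for a single linear constraint, so the minimum cost is $3.41.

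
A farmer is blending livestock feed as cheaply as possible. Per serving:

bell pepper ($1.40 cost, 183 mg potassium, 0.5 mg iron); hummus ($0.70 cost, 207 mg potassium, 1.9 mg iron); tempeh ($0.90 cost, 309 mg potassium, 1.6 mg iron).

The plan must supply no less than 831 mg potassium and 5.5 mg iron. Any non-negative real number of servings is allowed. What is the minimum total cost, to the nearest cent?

bell pepper only: max(831/183, 5.5/0.5) = 11 servings → $15.40.
hummus only: max(831/207, 5.5/1.9) = 4.014 servings → $2.81.
tempeh only: max(831/309, 5.5/1.6) = 3.438 servings → $3.09.
bell pepper + hummus with both tight: 1.803 servings and 2.42 servings → $4.22.
bell pepper + tempeh: the both-tight solution has a negative serving — not a feasible corner.
hummus + tempeh with both tight: 1.445 servings and 1.721 servings → $2.56.
Cheapest feasible corner: $2.56.

$2.56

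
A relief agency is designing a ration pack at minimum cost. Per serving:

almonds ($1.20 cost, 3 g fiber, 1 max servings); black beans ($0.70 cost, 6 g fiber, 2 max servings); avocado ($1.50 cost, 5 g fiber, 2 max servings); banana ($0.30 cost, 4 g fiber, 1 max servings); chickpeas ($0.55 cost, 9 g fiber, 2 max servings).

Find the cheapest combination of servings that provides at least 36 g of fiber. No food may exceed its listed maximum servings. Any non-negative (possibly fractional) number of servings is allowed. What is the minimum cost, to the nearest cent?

$3.40

Cost per g of fiber: chickpeas $0.0611, banana $0.0750, black beans $0.1167, avocado $0.3000, almonds $0.4000.
Take 2 servings of chickpeas: +18.0 g fiber for $1.10 (total $1.10, still need 18.0 g).
Take 1 serving of banana: +4.0 g fiber for $0.30 (total $1.40, still need 14.0 g).
Take 2 servings of black beans: +12.0 g fiber for $1.40 (total $2.80, still need 2.0 g).
Take 0.4 servings of avocado: +2.0 g fiber for $0.60 (total $3.40, still need 0.0 g).
Greedy by cheapest-per-g is optimal for a single linear constraint, so the minimum cost is $3.40.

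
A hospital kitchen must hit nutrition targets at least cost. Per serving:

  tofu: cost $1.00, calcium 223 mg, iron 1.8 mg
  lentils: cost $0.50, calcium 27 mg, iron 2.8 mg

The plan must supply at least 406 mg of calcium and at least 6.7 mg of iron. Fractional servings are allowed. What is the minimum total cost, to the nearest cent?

$2.32

An LP optimum is at a vertex; with two nutrient constraints at most two foods are used. Check each candidate.
tofu only: max(406/223, 6.7/1.8) = 3.722 servings → $3.72.
lentils only: max(406/27, 6.7/2.8) = 15.04 servings → $7.52.
tofu + lentils with both tight: 1.66 servings and 1.326 servings → $2.32.
So the least-cost plan costs $2.32.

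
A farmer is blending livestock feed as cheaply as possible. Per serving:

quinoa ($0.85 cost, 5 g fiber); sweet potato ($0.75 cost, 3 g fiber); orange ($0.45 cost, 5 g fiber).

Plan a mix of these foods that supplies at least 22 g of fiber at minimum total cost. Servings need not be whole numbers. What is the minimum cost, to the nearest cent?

$1.98

Cost per g of fiber: orange $0.0900, quinoa $0.1700, sweet potato $0.2500.
With no serving limits, use only orange: 22 g / 5 g = 4.4 servings × $0.45 = $1.98.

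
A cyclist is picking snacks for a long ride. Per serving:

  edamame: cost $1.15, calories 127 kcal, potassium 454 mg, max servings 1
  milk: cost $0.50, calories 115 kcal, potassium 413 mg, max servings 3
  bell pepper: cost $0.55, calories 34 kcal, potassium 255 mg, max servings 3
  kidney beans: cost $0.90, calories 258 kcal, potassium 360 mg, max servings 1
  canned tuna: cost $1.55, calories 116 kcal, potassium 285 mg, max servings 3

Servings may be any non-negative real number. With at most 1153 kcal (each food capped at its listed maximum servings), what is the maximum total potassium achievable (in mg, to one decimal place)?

Potassium per kcal: bell pepper 7.5, milk 3.591, edamame 3.575, canned tuna 2.457, kidney beans 1.395.
Take 3 servings of bell pepper: uses 102 kcal, +765.0 mg potassium (running total 765.0 mg).
Take 3 servings of milk: uses 345 kcal, +1239.0 mg potassium (running total 2004.0 mg).
Take 1 serving of edamame: uses 127 kcal, +454.0 mg potassium (running total 2458.0 mg).
Take 3 servings of canned tuna: uses 348 kcal, +855.0 mg potassium (running total 3313.0 mg).
Take 0.8953 servings of kidney beans: uses 231 kcal, +322.3 mg potassium (running total 3635.3 mg).
Filling greedily by potassium-per-kcal is optimal for one linear limit, giving 3635.3 mg.

3635.3 mg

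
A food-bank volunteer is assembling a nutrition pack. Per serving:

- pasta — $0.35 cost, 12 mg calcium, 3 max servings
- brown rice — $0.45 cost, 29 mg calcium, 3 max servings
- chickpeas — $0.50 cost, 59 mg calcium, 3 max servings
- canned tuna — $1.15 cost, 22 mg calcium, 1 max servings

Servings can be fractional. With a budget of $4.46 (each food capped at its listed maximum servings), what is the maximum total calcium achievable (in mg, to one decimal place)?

Calcium per dollar: chickpeas 118, brown rice 64.44, pasta 34.29, canned tuna 19.13.
Take 3 servings of chickpeas: spends $1.50, +177.0 mg calcium (running total 177.0 mg).
Take 3 servings of brown rice: spends $1.35, +87.0 mg calcium (running total 264.0 mg).
Take 3 servings of pasta: spends $1.05, +36.0 mg calcium (running total 300.0 mg).
Take 0.487 servings of canned tuna: spends $0.56, +10.7 mg calcium (running total 310.7 mg).
Greedy by best ratio exhausts the cost allowance optimally: 310.7 mg.

310.7 mg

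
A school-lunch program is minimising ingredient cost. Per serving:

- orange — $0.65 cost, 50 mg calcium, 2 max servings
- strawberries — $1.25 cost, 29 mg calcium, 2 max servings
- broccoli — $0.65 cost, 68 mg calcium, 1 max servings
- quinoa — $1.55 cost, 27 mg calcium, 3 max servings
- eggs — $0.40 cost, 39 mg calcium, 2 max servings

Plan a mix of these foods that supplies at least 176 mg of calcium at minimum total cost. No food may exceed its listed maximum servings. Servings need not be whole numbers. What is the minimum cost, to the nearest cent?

$1.84

Cost per mg of calcium: broccoli $0.0096, eggs $0.0103, orange $0.0130, strawberries $0.0431, quinoa $0.0574.
Take 1 serving of broccoli: +68.0 mg calcium for $0.65 (total $0.65, still need 108.0 mg).
Take 2 servings of eggs: +78.0 mg calcium for $0.80 (total $1.45, still need 30.0 mg).
Take 0.6 servings of orange: +30.0 mg calcium for $0.39 (total $1.84, still need 0.0 mg).
Greedy by cheapest-per-mg is optimal for a single linear constraint, so the minimum cost is $1.84.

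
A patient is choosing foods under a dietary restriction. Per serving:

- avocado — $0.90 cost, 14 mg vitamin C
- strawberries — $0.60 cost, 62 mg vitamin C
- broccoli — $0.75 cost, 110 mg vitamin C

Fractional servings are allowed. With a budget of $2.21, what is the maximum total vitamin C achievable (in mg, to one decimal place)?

Vitamin C per dollar: broccoli 146.7, strawberries 103.3, avocado 15.56.
With no serving limits, spend the whole cost allowance on broccoli: $2.21 / $0.75 × 110 mg = 324.1 mg.

324.1 mg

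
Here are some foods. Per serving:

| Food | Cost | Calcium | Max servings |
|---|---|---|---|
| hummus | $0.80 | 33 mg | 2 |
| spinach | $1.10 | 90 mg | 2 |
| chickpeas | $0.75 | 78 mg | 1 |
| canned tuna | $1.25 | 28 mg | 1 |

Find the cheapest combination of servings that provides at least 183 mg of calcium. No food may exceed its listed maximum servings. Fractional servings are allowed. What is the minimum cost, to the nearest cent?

Cost per mg of calcium: chickpeas $0.0096, spinach $0.0122, hummus $0.0242, canned tuna $0.0446.
Take 1 serving of chickpeas: +78.0 mg calcium for $0.75 (total $0.75, still need 105.0 mg).
Take 1.167 servings of spinach: +105.0 mg calcium for $1.28 (total $2.03, still need 0.0 mg).
Filling from the cheapest source first is optimal under one linear minimum: $2.03.

$2.03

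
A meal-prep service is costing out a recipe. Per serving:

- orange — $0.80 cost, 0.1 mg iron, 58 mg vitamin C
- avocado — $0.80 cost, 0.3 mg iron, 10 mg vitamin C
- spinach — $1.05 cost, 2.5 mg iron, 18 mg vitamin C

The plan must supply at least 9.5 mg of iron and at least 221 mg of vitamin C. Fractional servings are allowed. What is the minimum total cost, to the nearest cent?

Two binding constraints pin down two serving amounts, so the optimal mix uses at most two foods. The candidates are each food alone (scaled to the tighter of iron/vitamin C) and each pair with both constraints tight.
orange only: max(9.5/0.1, 221/58) = 95 servings → $76.00.
avocado only: max(9.5/0.3, 221/10) = 31.67 servings → $25.33.
spinach only: max(9.5/2.5, 221/18) = 12.28 servings → $12.89.
orange + avocado: intersection lies outside the first quadrant.
orange + spinach with both tight: 2.664 servings and 3.693 servings → $6.01.
avocado + spinach with both tight: 19.46 servings and 1.464 servings → $17.11.
The minimum over all feasible corners is $6.01.

$6.01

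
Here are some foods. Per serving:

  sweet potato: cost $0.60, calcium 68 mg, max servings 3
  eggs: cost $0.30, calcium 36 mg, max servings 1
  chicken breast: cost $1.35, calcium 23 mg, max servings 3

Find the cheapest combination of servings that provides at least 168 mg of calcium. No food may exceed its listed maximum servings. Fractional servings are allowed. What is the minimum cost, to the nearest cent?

$1.46

Cost per mg of calcium: eggs $0.0083, sweet potato $0.0088, chicken breast $0.0587.
Take 1 serving of eggs: +36.0 mg calcium for $0.30 (total $0.30, still need 132.0 mg).
Take 1.941 servings of sweet potato: +132.0 mg calcium for $1.16 (total $1.46, still need 0.0 mg).
Greedy by cheapest-per-mg is optimal for a single linear constraint, so the minimum cost is $1.46.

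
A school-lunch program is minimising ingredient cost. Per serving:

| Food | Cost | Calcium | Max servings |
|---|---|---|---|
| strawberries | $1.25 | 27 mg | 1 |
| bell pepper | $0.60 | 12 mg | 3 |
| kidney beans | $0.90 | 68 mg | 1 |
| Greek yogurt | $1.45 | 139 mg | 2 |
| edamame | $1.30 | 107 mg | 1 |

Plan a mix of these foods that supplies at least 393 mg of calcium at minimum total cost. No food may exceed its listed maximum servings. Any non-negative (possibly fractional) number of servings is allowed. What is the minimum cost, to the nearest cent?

$4.31

Cost per mg of calcium: Greek yogurt $0.0104, edamame $0.0121, kidney beans $0.0132, strawberries $0.0463, bell pepper $0.0500.
Take 2 servings of Greek yogurt: +278.0 mg calcium for $2.90 (total $2.90, still need 115.0 mg).
Take 1 serving of edamame: +107.0 mg calcium for $1.30 (total $4.20, still need 8.0 mg).
Take 0.1176 servings of kidney beans: +8.0 mg calcium for $0.11 (total $4.31, still need 0.0 mg).
Filling from the cheapest source first is optimal under one linear minimum: $4.31.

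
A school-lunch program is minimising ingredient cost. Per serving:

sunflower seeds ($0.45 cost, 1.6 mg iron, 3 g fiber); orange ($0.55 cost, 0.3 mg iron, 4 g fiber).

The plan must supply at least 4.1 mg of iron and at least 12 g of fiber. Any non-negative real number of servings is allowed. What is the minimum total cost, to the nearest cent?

$1.74

The cheapest plan sits at a corner of the feasible region — with two constraints it uses at most two foods.
sunflower seeds only: max(4.1/1.6, 12/3) = 4 servings → $1.80.
orange only: max(4.1/0.3, 12/4) = 13.67 servings → $7.52.
sunflower seeds + orange with both tight: 2.327 servings and 1.255 servings → $1.74.
So the least-cost plan costs $1.74.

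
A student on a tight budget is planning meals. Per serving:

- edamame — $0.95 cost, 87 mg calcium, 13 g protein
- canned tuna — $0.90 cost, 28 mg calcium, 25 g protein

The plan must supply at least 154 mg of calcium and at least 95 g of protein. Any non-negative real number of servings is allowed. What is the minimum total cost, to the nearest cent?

Compare the cost at each extreme point of the feasible region.
edamame only: max(154/87, 95/13) = 7.308 servings → $6.94.
canned tuna only: max(154/28, 95/25) = 5.5 servings → $4.95.
edamame + canned tuna with both tight: 0.6571 servings and 3.458 servings → $3.74.
Cheapest feasible corner: $3.74.

$3.74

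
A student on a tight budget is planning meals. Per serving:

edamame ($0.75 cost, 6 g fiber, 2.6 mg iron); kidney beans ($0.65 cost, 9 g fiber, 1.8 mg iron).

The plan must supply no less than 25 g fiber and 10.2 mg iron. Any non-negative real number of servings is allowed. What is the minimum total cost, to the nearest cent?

The cheapest plan sits at a corner of the feasible region — with two constraints it uses at most two foods.
edamame only: max(25/6, 10.2/2.6) = 4.167 servings → $3.12.
kidney beans only: max(25/9, 10.2/1.8) = 5.667 servings → $3.68.
edamame + kidney beans with both tight: 3.714 servings and 0.3016 servings → $2.98.
The minimum over all feasible corners is $2.98.

$2.98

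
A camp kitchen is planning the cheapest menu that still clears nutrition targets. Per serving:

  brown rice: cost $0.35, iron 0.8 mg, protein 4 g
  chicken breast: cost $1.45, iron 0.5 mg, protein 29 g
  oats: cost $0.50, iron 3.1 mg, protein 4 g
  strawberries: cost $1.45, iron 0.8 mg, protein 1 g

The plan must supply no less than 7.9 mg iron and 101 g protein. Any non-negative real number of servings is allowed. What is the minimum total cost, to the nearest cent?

$5.66

For a min-cost LP with two ≥-constraints, a basic feasible solution has at most two positive variables.
brown rice only: max(7.9/0.8, 101/4) = 25.25 servings → $8.84.
chicken breast only: max(7.9/0.5, 101/29) = 15.8 servings → $22.91.
oats only: max(7.9/3.1, 101/4) = 25.25 servings → $12.62.
strawberries only: max(7.9/0.8, 101/1) = 101 servings → $146.45.
brown rice + chicken breast with both tight: 8.425 servings and 2.321 servings → $6.31.
brown rice + oats: intersection lies outside the first quadrant.
brown rice + strawberries with both targets exact would need a negative amount; discard.
chicken breast + oats with both tight: 3.203 servings and 2.032 servings → $5.66.
chicken breast + strawberries with both tight: 3.211 servings and 7.868 servings → $16.06.
oats + strawberries: intersection lies outside the first quadrant.
The minimum over all feasible corners is $5.66.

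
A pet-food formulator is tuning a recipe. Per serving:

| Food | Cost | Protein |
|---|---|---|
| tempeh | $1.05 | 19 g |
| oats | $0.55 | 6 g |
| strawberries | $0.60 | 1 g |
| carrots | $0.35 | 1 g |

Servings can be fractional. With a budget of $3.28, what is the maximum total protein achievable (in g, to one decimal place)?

59.4 g

Protein per dollar: tempeh 18.1, oats 10.91, carrots 2.857, strawberries 1.667.
With no serving limits, spend the whole cost allowance on tempeh: $3.28 / $1.05 × 19 g = 59.4 g.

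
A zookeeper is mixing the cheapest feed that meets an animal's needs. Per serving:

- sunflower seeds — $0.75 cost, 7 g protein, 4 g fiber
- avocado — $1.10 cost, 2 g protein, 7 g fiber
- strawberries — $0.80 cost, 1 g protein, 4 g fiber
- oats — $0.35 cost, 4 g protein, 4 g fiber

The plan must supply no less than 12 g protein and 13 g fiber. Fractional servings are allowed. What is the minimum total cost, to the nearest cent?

For a min-cost LP with two ≥-constraints, a basic feasible solution has at most two positive variables.
sunflower seeds only: max(12/7, 13/4) = 3.25 servings → $2.44.
avocado only: max(12/2, 13/7) = 6 servings → $6.60.
strawberries only: max(12/1, 13/4) = 12 servings → $9.60.
oats only: max(12/4, 13/4) = 3.25 servings → $1.14.
sunflower seeds + avocado with both tight: 1.415 servings and 1.049 servings → $2.21.
sunflower seeds + strawberries with both tight: 1.458 servings and 1.792 servings → $2.53.
sunflower seeds + oats with both targets exact would need a negative amount; discard.
avocado + strawberries: intersection lies outside the first quadrant.
avocado + oats with both tight: 0.2 servings and 2.9 servings → $1.24.
strawberries + oats with both tight: 0.3333 servings and 2.917 servings → $1.29.
So the least-cost plan costs $1.14.

$1.14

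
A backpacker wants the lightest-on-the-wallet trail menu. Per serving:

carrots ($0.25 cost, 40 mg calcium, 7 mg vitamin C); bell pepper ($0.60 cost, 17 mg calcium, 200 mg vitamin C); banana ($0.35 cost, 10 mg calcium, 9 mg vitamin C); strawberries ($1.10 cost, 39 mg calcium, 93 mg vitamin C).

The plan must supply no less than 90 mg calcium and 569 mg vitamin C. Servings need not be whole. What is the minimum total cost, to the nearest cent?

With two linear requirements the optimum uses one or two foods; enumerate the corners.
carrots only: max(90/40, 569/7) = 81.29 servings → $20.32.
bell pepper only: max(90/17, 569/200) = 5.294 servings → $3.18.
banana only: max(90/10, 569/9) = 63.22 servings → $22.13.
strawberries only: max(90/39, 569/93) = 6.118 servings → $6.73.
carrots + bell pepper with both tight: 1.057 servings and 2.808 servings → $1.95.
carrots + banana: intersection lies outside the first quadrant.
carrots + strawberries: the both-tight solution has a negative serving — not a feasible corner.
bell pepper + banana with both tight: 2.642 servings and 4.508 servings → $3.16.
bell pepper + strawberries with both tight: 2.222 servings and 1.339 servings → $2.81.
banana + strawberries with both targets exact would need a negative amount; discard.
Cheapest feasible corner: $1.95.

$1.95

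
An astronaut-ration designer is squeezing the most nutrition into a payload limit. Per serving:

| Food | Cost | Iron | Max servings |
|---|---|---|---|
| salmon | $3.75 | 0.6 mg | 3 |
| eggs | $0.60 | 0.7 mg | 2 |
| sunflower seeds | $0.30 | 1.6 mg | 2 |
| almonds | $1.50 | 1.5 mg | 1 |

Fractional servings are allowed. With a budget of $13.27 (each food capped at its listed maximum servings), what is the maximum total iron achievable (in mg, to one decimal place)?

7.7 mg

Iron per dollar: sunflower seeds 5.333, eggs 1.167, almonds 1, salmon 0.16.
Take 2 servings of sunflower seeds: spends $0.60, +3.2 mg iron (running total 3.2 mg).
Take 2 servings of eggs: spends $1.20, +1.4 mg iron (running total 4.6 mg).
Take 1 serving of almonds: spends $1.50, +1.5 mg iron (running total 6.1 mg).
Take 2.659 servings of salmon: spends $9.97, +1.6 mg iron (running total 7.7 mg).
Filling greedily by iron-per-dollar is optimal for one linear limit, giving 7.7 mg.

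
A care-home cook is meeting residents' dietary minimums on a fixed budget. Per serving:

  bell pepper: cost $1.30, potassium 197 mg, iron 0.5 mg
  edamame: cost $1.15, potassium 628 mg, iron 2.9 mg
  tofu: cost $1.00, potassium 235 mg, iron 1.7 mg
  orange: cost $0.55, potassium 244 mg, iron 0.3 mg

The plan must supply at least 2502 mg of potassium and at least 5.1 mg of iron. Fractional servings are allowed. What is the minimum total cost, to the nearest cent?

$4.58

At the optimum either one food covers both requirements or two foods hit both targets exactly; no other combination can be cheaper.
bell pepper only: max(2502/197, 5.1/0.5) = 12.7 servings → $16.51.
edamame only: max(2502/628, 5.1/2.9) = 3.984 servings → $4.58.
tofu only: max(2502/235, 5.1/1.7) = 10.65 servings → $10.65.
orange only: max(2502/244, 5.1/0.3) = 17 servings → $9.35.
bell pepper + edamame with both targets exact would need a negative amount; discard.
bell pepper + tofu: intersection lies outside the first quadrant.
bell pepper + orange with both tight: 7.851 servings and 3.916 servings → $12.36.
edamame + tofu: the both-tight solution has a negative serving — not a feasible corner.
edamame + orange with both tight: 0.9511 servings and 7.806 servings → $5.39.
tofu + orange with both tight: 1.434 servings and 8.873 servings → $6.31.
So the least-cost plan costs $4.58.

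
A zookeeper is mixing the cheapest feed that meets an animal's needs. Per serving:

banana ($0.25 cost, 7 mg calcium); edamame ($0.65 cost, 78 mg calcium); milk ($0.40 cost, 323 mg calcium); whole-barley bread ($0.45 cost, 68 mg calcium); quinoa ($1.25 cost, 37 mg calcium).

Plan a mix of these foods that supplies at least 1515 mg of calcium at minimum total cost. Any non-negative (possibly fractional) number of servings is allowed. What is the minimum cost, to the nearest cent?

Cost per mg of calcium: milk $0.0012, whole-barley bread $0.0066, edamame $0.0083, quinoa $0.0338, banana $0.0357.
With no serving limits, use only milk: 1515 mg / 323 mg = 4.69 servings × $0.40 = $1.88.

$1.88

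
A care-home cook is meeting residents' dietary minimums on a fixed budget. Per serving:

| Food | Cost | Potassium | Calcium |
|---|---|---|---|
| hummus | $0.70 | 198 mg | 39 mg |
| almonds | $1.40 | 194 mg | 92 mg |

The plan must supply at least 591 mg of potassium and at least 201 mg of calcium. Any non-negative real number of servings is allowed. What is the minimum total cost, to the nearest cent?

Minimising a linear cost over {potassium ≥ 591, calcium ≥ 201, servings ≥ 0} — the optimum is at a vertex, using one or two foods.
hummus only: max(591/198, 201/39) = 5.154 servings → $3.61.
almonds only: max(591/194, 201/92) = 3.046 servings → $4.26.
hummus + almonds with both tight: 1.444 servings and 1.573 servings → $3.21.
The minimum over all feasible corners is $3.21.

$3.21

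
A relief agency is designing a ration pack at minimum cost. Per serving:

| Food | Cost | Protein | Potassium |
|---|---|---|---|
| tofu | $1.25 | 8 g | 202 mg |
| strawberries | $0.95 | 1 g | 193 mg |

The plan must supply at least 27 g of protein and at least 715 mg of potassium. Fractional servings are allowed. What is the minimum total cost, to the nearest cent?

A basic optimal solution has at most two foods positive. Try each food alone and each pair with both targets met exactly.
tofu only: max(27/8, 715/202) = 3.54 servings → $4.42.
strawberries only: max(27/1, 715/193) = 27 servings → $25.65.
tofu + strawberries with both tight: 3.35 servings and 0.1982 servings → $4.38.
Cheapest feasible corner: $4.38.

$4.38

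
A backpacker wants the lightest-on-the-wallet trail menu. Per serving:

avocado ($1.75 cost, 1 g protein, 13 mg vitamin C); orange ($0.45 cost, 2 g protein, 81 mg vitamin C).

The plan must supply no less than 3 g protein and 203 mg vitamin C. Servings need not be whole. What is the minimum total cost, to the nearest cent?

At the optimum either one food covers both requirements or two foods hit both targets exactly; no other combination can be cheaper.
avocado only: max(3/1, 203/13) = 15.62 servings → $27.33.
orange only: max(3/2, 203/81) = 2.506 servings → $1.13.
avocado + orange with both targets exact would need a negative amount; discard.
So the least-cost plan costs $1.13.

$1.13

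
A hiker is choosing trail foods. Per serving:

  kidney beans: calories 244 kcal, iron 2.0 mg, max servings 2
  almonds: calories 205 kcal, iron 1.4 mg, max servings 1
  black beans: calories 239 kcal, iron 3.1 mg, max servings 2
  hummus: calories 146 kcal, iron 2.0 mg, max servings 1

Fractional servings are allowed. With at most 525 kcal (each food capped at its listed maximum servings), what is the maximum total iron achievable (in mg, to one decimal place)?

6.9 mg

Iron per kcal: hummus 0.0137, black beans 0.01297, kidney beans 0.008197, almonds 0.006829.
Take 1 serving of hummus: uses 146 kcal, +2.0 mg iron (running total 2.0 mg).
Take 1.586 servings of black beans: uses 379 kcal, +4.9 mg iron (running total 6.9 mg).
Filling greedily by iron-per-kcal is optimal for one linear limit, giving 6.9 mg.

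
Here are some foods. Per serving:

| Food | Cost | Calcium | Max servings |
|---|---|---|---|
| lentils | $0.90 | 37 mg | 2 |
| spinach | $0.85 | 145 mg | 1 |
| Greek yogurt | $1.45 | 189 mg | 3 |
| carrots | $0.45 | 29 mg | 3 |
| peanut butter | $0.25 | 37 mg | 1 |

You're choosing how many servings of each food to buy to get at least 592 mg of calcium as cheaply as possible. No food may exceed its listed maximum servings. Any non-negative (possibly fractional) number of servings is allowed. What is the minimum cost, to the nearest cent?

Cost per mg of calcium: spinach $0.0059, peanut butter $0.0068, Greek yogurt $0.0077, carrots $0.0155, lentils $0.0243.
Take 1 serving of spinach: +145.0 mg calcium for $0.85 (total $0.85, still need 447.0 mg).
Take 1 serving of peanut butter: +37.0 mg calcium for $0.25 (total $1.10, still need 410.0 mg).
Take 2.169 servings of Greek yogurt: +410.0 mg calcium for $3.15 (total $4.25, still need 0.0 mg).
Greedy by cheapest-per-mg is optimal for a single linear constraint, so the minimum cost is $4.25.

$4.25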